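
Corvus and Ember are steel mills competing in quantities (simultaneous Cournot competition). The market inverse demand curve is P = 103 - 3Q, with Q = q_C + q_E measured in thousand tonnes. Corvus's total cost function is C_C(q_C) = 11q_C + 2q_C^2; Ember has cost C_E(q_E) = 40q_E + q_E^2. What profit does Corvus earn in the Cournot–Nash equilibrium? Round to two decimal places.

Corvus's profit: π_C = (103 - 3Q)q_C - (11q_C + 2q_C²). Setting ∂π_C/∂q_C = 0: 92 - 10q_C - 3(q_E) = 0.
Ember's profit: π_E = (103 - 3Q)q_E - (40q_E + q_E²). Setting ∂π_E/∂q_E = 0: 63 - 8q_E - 3(q_C) = 0.
Rearranging gives the reaction functions q_C = (92 - 3q_E)/10 and q_E = (63 - 3q_C)/8.
Substituting one into the other gives q_C = 547/71 and q_E = 354/71.
Price P = 103 - 3·(901/71) = 64.9296.
Corvus's profit: 64.9296·(547/71) - 11·(547/71) - 2(547/71)² = 296.7754.

296.78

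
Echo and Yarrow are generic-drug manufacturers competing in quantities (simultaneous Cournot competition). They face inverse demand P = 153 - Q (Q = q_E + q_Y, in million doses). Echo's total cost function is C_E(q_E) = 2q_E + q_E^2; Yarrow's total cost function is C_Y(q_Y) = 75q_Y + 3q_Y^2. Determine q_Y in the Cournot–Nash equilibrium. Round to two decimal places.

Echo's profit: π_E = (153 - Q)q_E - (2q_E + q_E²). Setting ∂π_E/∂q_E = 0: 151 - 4q_E - (q_Y) = 0.
Yarrow's profit: π_Y = (153 - Q)q_Y - (75q_Y + 3q_Y²). Setting ∂π_Y/∂q_Y = 0: 78 - 8q_Y - (q_E) = 0.
Rearranging gives the reaction functions q_E = (151 - q_Y)/4 and q_Y = (78 - q_E)/8.
Substituting one into the other gives q_E = 1130/31 and q_Y = 161/31.

5.19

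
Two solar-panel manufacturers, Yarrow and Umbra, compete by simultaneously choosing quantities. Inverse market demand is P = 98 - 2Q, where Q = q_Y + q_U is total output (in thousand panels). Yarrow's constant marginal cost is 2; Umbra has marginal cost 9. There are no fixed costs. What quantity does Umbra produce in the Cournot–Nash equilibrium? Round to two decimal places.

13.67

Yarrow's profit: π_Y = (98 - 2Q)q_Y - (2q_Y). Setting ∂π_Y/∂q_Y = 0: 96 - 4q_Y - 2(q_U) = 0.
Umbra's first-order condition: 89 - 4q_U - 2(q_Y) = 0.
Best responses: q_Y = (96 - 2q_U)/4, q_U = (89 - 2q_Y)/4.
Solving the pair: q_Y = 103/6, q_U = 41/3.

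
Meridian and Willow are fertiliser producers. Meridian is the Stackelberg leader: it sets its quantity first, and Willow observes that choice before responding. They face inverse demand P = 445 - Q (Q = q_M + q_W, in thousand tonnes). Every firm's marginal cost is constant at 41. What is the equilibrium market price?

142

The follower Willow best-responds to any q_M: π_W = (445 - Q)q_W - 41q_W.
Follower FOC: 404 - q_M - 2q_W = 0, so q_W(q_M) = (404 - q_M)/2.
Meridian substitutes q_W(q_M) into its own profit: π_M = q_M(445 - q_M - (404 - q_M)/2) - 41q_M = (243 - (1/2)q_M)q_M - 41q_M.
Leader FOC: 202 - q_M = 0, so q_M = 202.
Then q_W = (404 - 202)/2 = 101.
Total output Q = 303, so price P = 445 - 303 = 142.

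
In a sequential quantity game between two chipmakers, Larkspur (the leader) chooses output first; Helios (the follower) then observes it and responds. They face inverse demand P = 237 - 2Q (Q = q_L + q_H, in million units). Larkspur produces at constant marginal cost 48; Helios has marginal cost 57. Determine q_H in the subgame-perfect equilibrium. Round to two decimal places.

The follower Helios best-responds to any q_L: π_H = (237 - 2Q)q_H - 57q_H.
Setting the follower's marginal profit to zero, 180 - 2q_L - 4q_H = 0, i.e. q_H = (180 - 2q_L)/4.
Larkspur substitutes q_H(q_L) into its own profit: π_L = q_L(237 - 2q_L - (180 - 2q_L)/2) - 48q_L = (147 - q_L)q_L - 48q_L.
Leader FOC: 99 - 2q_L = 0, so q_L = 99/2.
Then q_H = (180 - 2·(99/2))/4 = 81/4.

20.25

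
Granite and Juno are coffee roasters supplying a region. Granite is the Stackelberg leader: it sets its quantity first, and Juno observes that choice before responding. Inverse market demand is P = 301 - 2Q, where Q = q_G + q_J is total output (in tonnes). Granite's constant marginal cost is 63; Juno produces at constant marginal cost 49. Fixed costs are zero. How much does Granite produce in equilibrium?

The follower Juno best-responds to any q_G: π_J = (301 - 2Q)q_J - 49q_J.
Setting the follower's marginal profit to zero, 252 - 2q_G - 4q_J = 0, i.e. q_J = (252 - 2q_G)/4.
Granite substitutes q_J(q_G) into its own profit: π_G = q_G(301 - 2q_G - (252 - 2q_G)/2) - 63q_G = (175 - q_G)q_G - 63q_G.
Maximising: ∂π_G/∂q_G = 112 - 2q_G = 0, giving q_G = 56.
Then q_J = (252 - 2·56)/4 = 35.

56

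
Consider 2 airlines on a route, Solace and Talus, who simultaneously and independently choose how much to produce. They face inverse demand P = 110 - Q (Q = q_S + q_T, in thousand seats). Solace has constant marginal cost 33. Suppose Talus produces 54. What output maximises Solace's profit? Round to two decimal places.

11.50

With the rival's output fixed at 54, Solace's profit is π_S = (110 - 54 - q_S)q_S - (33q_S) = (56 - q_S)q_S - (33q_S).
∂π_S/∂q_S = 23 - 2q_S = 0, so q_S = 23/2.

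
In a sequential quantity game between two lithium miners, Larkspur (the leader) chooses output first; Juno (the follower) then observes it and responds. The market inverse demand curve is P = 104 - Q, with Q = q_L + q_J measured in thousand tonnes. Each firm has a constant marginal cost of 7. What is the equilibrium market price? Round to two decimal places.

31.25

Solve by backward induction. Given q_L, the follower Juno maximises π_J = (104 - q_L - q_J)q_J - 7q_J.
Setting the follower's marginal profit to zero, 97 - q_L - 2q_J = 0, i.e. q_J = (97 - q_L)/2.
Larkspur substitutes q_J(q_L) into its own profit: π_L = q_L(104 - q_L - (97 - q_L)/2) - 7q_L = (111/2 - (1/2)q_L)q_L - 7q_L.
Maximising: ∂π_L/∂q_L = 97/2 - q_L = 0, giving q_L = 97/2.
Then q_J = (97 - 97/2)/2 = 97/4.
Total output Q = 291/4, so price P = 104 - 291/4 = 125/4.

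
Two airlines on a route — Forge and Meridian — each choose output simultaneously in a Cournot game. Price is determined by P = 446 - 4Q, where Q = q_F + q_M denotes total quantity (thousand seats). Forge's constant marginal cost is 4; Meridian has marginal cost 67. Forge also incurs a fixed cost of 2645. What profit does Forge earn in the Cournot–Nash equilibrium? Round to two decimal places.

Forge's profit: π_F = (446 - 4Q)q_F - (4q_F). Setting ∂π_F/∂q_F = 0: 442 - 8q_F - 4(q_M) = 0.
Meridian's first-order condition: 379 - 8q_M - 4(q_F) = 0.
Best responses: q_F = (442 - 4q_M)/8, q_M = (379 - 4q_F)/8.
Substituting one into the other gives q_F = 505/12 and q_M = 79/3.
Price P = 446 - 4·(821/12) = 517/3.
Forge's profit: (517/3 - 4)·(505/12) - 2645 = 4439.0278.

4439.03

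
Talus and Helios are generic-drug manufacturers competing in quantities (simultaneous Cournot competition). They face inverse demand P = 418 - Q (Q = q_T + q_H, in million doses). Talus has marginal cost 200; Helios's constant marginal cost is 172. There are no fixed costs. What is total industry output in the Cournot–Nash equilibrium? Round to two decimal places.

154.67

Talus's profit: π_T = (418 - Q)q_T - (200q_T). Setting ∂π_T/∂q_T = 0: 218 - 2q_T - (q_H) = 0.
Helios's profit: π_H = (418 - Q)q_H - (172q_H). Setting ∂π_H/∂q_H = 0: 246 - 2q_H - (q_T) = 0.
Rearranging gives the reaction functions q_T = (218 - q_H)/2 and q_H = (246 - q_T)/2.
Solving the pair: q_T = 190/3, q_H = 274/3.
Total output Q = 190/3 + 274/3 = 464/3.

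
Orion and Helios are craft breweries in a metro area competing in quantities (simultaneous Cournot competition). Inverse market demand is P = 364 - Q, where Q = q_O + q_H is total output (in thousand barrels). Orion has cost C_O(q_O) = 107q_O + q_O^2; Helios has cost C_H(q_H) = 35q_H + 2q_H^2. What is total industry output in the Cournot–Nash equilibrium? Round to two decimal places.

98.78

Orion's profit: π_O = (364 - Q)q_O - (107q_O + q_O²). Setting ∂π_O/∂q_O = 0: 257 - 4q_O - (q_H) = 0.
Helios's first-order condition: 329 - 6q_H - (q_O) = 0.
Best responses: q_O = (257 - q_H)/4, q_H = (329 - q_O)/6.
Solving the pair: q_O = 1213/23, q_H = 1059/23.
Total output Q = 1213/23 + 1059/23 = 98.7826.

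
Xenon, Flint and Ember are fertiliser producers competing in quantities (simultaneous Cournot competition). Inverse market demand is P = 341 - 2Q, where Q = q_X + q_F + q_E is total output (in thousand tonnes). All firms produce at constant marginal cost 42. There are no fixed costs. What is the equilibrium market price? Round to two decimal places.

116.75

Each firm earns π_i = (341 - 2Q)q_i - 42q_i.
Setting ∂π_i/∂q_i = 0 with rivals' quantities fixed: 299 - 4q_i - 2·Σ_{j≠i} q_j = 0.
By symmetry each firm produces the same amount; substituting Σ_{j≠i} q_j = 2q_i yields q_i = 299/8.
Total output Q = 897/8, so price P = 341 - 2·(897/8) = 467/4.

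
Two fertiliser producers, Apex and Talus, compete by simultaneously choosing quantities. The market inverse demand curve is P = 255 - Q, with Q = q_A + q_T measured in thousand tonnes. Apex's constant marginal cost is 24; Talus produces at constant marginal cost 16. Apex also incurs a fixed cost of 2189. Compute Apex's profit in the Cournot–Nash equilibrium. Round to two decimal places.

3336.44

Apex's profit: π_A = (255 - Q)q_A - (24q_A). Setting ∂π_A/∂q_A = 0: 231 - 2q_A - (q_T) = 0.
Talus's profit: π_T = (255 - Q)q_T - (16q_T). Setting ∂π_T/∂q_T = 0: 239 - 2q_T - (q_A) = 0.
Best responses: q_A = (231 - q_T)/2, q_T = (239 - q_A)/2.
Solving the pair: q_A = 223/3, q_T = 247/3.
Price P = 255 - 470/3 = 295/3.
Apex's profit: (295/3 - 24)·(223/3) - 2189 = 3336.4444.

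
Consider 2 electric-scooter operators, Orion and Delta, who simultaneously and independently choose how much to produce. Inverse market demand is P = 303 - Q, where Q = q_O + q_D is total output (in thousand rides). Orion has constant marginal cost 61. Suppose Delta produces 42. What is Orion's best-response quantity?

With the rival's output fixed at 42, Orion's profit is π_O = (303 - 42 - q_O)q_O - (61q_O) = (261 - q_O)q_O - (61q_O).
∂π_O/∂q_O = 200 - 2q_O = 0, so q_O = 100.

100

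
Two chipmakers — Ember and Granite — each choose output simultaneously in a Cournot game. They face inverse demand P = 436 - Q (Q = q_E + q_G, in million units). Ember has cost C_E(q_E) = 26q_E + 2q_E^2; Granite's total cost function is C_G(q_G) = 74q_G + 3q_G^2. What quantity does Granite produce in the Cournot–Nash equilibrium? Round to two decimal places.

Ember's profit: π_E = (436 - Q)q_E - (26q_E + 2q_E²). Setting ∂π_E/∂q_E = 0: 410 - 6q_E - (q_G) = 0.
Granite's profit: π_G = (436 - Q)q_G - (74q_G + 3q_G²). Setting ∂π_G/∂q_G = 0: 362 - 8q_G - (q_E) = 0.
Rearranging gives the reaction functions q_E = (410 - q_G)/6 and q_G = (362 - q_E)/8.
Substituting one into the other gives q_E = 62.0851 and q_G = 1762/47.

37.49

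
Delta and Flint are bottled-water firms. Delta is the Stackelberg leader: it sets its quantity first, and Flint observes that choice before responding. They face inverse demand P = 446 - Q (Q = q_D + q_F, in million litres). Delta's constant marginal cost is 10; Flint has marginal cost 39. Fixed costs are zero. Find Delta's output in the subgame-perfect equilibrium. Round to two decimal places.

Solve by backward induction. Given q_D, the follower Flint maximises π_F = (446 - q_D - q_F)q_F - 39q_F.
Setting the follower's marginal profit to zero, 407 - q_D - 2q_F = 0, i.e. q_F = (407 - q_D)/2.
The leader anticipates this reaction. Substituting into P = 446 - Q gives P = 485/2 - (1/2)q_D, so π_D = (485/2 - (1/2)q_D)q_D - 10q_D.
Maximising: ∂π_D/∂q_D = 465/2 - q_D = 0, giving q_D = 465/2.
Then q_F = (407 - 465/2)/2 = 349/4.

232.50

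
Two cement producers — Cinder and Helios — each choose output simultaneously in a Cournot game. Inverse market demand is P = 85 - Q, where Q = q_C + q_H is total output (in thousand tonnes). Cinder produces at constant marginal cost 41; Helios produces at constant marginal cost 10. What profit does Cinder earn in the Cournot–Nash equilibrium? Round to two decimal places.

18.78

Cinder's profit: π_C = (85 - Q)q_C - (41q_C). Setting ∂π_C/∂q_C = 0: 44 - 2q_C - (q_H) = 0.
Helios's first-order condition: 75 - 2q_H - (q_C) = 0.
Best responses: q_C = (44 - q_H)/2, q_H = (75 - q_C)/2.
Substituting one into the other gives q_C = 13/3 and q_H = 106/3.
Price P = 85 - 119/3 = 136/3.
Cinder's profit: (136/3 - 41)·(13/3) = 169/9.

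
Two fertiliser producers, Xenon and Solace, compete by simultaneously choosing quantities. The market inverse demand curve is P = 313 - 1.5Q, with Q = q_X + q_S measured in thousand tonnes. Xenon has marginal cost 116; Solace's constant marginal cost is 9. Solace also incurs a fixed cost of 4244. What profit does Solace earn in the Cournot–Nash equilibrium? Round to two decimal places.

8268.67

Xenon's profit: π_X = (313 - 1.5Q)q_X - (116q_X). Setting ∂π_X/∂q_X = 0: 197 - 3q_X - (3/2)(q_S) = 0.
Solace's first-order condition: 304 - 3q_S - (3/2)(q_X) = 0.
Rearranging gives the reaction functions q_X = (197 - (3/2)q_S)/3 and q_S = (304 - (3/2)q_X)/3.
Solving the pair: q_X = 20, q_S = 274/3.
Price P = 313 - (3/2)·(334/3) = 146.
Solace's profit: (146 - 9)·(274/3) - 4244 = 8268.6667.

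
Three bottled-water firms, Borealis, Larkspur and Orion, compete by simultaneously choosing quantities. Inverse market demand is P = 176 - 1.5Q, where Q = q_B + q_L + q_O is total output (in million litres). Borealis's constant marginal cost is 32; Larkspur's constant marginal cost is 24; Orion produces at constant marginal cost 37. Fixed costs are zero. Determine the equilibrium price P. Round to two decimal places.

67.25

Borealis's profit: π_B = (176 - 1.5Q)q_B - (32q_B). Setting ∂π_B/∂q_B = 0: 144 - 3q_B - (3/2)(q_L + q_O) = 0.
Larkspur's profit: π_L = (176 - 1.5Q)q_L - (24q_L). Setting ∂π_L/∂q_L = 0: 152 - 3q_L - (3/2)(q_B + q_O) = 0.
Orion's first-order condition: 139 - 3q_O - (3/2)(q_B + q_L) = 0.
Adding the 3 conditions: 435 − 3Q − 3Q = 0, i.e. Q = 145/2.
Back-substituting: q_B = (144 − 435/4)/(3/2) = 47/2, q_L = (152 − 435/4)/(3/2) = 173/6, q_O = (139 − 435/4)/(3/2) = 121/6.
Total output Q = 145/2, so price P = 176 - (3/2)·(145/2) = 269/4.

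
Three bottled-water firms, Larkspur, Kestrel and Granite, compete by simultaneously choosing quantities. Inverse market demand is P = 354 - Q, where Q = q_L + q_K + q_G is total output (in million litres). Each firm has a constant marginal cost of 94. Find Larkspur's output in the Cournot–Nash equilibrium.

A representative firm's profit is π_i = q_i(354 - Q) - 94q_i.
First-order condition (treating rivals' output as given): 260 - 2q_i - Σ_{j≠i} q_j = 0.
By symmetry each firm produces the same amount; substituting Σ_{j≠i} q_j = 2q_i yields q_i = 260/4 = 65.

65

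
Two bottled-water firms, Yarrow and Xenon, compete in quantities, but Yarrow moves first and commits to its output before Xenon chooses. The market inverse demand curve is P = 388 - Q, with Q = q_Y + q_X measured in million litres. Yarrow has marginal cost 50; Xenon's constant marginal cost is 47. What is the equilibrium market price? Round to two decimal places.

Solve by backward induction. Given q_Y, the follower Xenon maximises π_X = (388 - q_Y - q_X)q_X - 47q_X.
Setting the follower's marginal profit to zero, 341 - q_Y - 2q_X = 0, i.e. q_X = (341 - q_Y)/2.
The leader anticipates this reaction. Substituting into P = 388 - Q gives P = 435/2 - (1/2)q_Y, so π_Y = (435/2 - (1/2)q_Y)q_Y - 50q_Y.
Maximising: ∂π_Y/∂q_Y = 335/2 - q_Y = 0, giving q_Y = 335/2.
Then q_X = (341 - 335/2)/2 = 347/4.
Total output Q = 1017/4, so price P = 388 - 1017/4 = 535/4.

133.75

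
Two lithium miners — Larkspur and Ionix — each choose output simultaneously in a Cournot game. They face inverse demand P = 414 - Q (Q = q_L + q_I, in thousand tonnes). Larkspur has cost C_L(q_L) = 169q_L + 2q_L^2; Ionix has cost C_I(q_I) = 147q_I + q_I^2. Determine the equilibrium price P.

324

Larkspur's profit: π_L = (414 - Q)q_L - (169q_L + 2q_L²). Setting ∂π_L/∂q_L = 0: 245 - 6q_L - (q_I) = 0.
Ionix's first-order condition: 267 - 4q_I - (q_L) = 0.
So q_L = (245 - q_I)/6 and q_I = (267 - q_L)/4.
Substituting one into the other gives q_L = 31 and q_I = 59.
Total output Q = 90, so price P = 414 - 90 = 324.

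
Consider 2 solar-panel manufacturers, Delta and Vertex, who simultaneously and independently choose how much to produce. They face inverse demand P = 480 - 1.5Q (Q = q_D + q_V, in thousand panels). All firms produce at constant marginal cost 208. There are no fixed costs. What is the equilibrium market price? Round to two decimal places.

298.67

A representative firm's profit is π_i = q_i(480 - 1.5Q) - 208q_i.
Setting ∂π_i/∂q_i = 0 with rivals' quantities fixed: 272 - 3q_i - (3/2)q_j = 0.
By symmetry each firm produces the same amount; substituting q_j = q_i yields q_i = 272/(9/2) = 544/9.
Total output Q = 1088/9, so price P = 480 - (3/2)·(1088/9) = 896/3.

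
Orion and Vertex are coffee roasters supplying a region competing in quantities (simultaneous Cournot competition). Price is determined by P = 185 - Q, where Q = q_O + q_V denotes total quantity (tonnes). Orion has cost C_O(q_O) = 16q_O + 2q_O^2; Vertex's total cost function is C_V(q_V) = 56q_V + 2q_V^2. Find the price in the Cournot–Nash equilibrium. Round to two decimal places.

Orion's profit: π_O = (185 - Q)q_O - (16q_O + 2q_O²). Setting ∂π_O/∂q_O = 0: 169 - 6q_O - (q_V) = 0.
Vertex's first-order condition: 129 - 6q_V - (q_O) = 0.
Best responses: q_O = (169 - q_V)/6, q_V = (129 - q_O)/6.
Solving the pair: q_O = 177/7, q_V = 121/7.
Total output Q = 298/7, so price P = 185 - 298/7 = 997/7.

142.43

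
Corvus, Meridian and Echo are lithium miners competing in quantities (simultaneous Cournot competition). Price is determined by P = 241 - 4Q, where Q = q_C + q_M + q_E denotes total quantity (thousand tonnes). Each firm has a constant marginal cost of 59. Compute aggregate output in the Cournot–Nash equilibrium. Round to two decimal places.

A representative firm's profit is π_i = q_i(241 - 4Q) - 59q_i.
First-order condition (treating rivals' output as given): 182 - 8q_i - 4·Σ_{j≠i} q_j = 0.
By symmetry each firm produces the same amount; substituting Σ_{j≠i} q_j = 2q_i yields q_i = 182/16 = 91/8.
Total output Q = 91/8 + 91/8 + 91/8 = 273/8.

34.13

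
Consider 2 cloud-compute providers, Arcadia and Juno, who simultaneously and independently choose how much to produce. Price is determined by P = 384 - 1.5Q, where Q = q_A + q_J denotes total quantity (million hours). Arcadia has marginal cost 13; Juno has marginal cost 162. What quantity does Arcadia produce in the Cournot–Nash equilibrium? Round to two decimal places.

Arcadia's profit: π_A = (384 - 1.5Q)q_A - (13q_A). Setting ∂π_A/∂q_A = 0: 371 - 3q_A - (3/2)(q_J) = 0.
Juno's profit: π_J = (384 - 1.5Q)q_J - (162q_J). Setting ∂π_J/∂q_J = 0: 222 - 3q_J - (3/2)(q_A) = 0.
Rearranging gives the reaction functions q_A = (371 - (3/2)q_J)/3 and q_J = (222 - (3/2)q_A)/3.
Solving the pair: q_A = 1040/9, q_J = 146/9.

115.56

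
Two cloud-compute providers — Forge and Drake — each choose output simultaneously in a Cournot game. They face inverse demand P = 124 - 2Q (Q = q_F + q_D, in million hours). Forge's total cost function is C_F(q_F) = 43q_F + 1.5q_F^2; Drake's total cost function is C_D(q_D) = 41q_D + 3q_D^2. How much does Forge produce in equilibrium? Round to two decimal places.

9.76

Forge's profit: π_F = (124 - 2Q)q_F - (43q_F + (3/2)q_F²). Setting ∂π_F/∂q_F = 0: 81 - 7q_F - 2(q_D) = 0.
Drake's first-order condition: 83 - 10q_D - 2(q_F) = 0.
So q_F = (81 - 2q_D)/7 and q_D = (83 - 2q_F)/10.
Solving the pair: q_F = 322/33, q_D = 419/66.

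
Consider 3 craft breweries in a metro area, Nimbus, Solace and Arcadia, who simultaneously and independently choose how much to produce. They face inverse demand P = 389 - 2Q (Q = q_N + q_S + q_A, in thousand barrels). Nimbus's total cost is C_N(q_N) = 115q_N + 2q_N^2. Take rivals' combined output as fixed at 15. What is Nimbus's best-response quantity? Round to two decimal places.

30.50

With rivals' combined output fixed at 15, Nimbus's profit is π_N = (389 - 2·15 - 2q_N)q_N - (115q_N + 2q_N²) = (359 - 2q_N)q_N - (115q_N + 2q_N²).
∂π_N/∂q_N = 244 - 8q_N = 0, so q_N = 61/2.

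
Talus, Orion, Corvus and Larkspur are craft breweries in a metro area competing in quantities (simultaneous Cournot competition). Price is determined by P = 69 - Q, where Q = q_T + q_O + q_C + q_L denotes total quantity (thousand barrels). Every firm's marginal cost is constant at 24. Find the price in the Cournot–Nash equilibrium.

33

A representative firm's profit is π_i = q_i(69 - Q) - 24q_i.
Setting ∂π_i/∂q_i = 0 with rivals' quantities fixed: 45 - 2q_i - Σ_{j≠i} q_j = 0.
With identical firms every q_j equals q_i, so Σ_{j≠i} q_j = 3q_i and 45 = 5q_i, giving q_i = 9.
Total output Q = 36, so price P = 69 - 36 = 33.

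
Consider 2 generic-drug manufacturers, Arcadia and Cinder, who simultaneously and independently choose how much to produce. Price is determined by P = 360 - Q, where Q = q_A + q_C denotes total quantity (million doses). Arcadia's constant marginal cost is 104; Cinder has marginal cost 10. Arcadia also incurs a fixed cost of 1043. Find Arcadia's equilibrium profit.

Arcadia's profit: π_A = (360 - Q)q_A - (104q_A). Setting ∂π_A/∂q_A = 0: 256 - 2q_A - (q_C) = 0.
Cinder's profit: π_C = (360 - Q)q_C - (10q_C). Setting ∂π_C/∂q_C = 0: 350 - 2q_C - (q_A) = 0.
So q_A = (256 - q_C)/2 and q_C = (350 - q_A)/2.
Substituting one into the other gives q_A = 54 and q_C = 148.
Price P = 360 - 202 = 158.
Arcadia's profit: (158 - 104)·54 - 1043 = 1873.

1873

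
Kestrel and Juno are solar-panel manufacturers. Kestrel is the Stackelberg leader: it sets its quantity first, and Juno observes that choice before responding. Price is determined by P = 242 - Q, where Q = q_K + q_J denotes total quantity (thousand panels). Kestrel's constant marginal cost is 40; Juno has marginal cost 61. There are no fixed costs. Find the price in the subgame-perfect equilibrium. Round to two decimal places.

95.75

Solve by backward induction. Given q_K, the follower Juno maximises π_J = (242 - q_K - q_J)q_J - 61q_J.
∂π_J/∂q_J = 181 - q_K - 2q_J = 0 gives the reaction function q_J = (181 - q_K)/2.
Kestrel substitutes q_J(q_K) into its own profit: π_K = q_K(242 - q_K - (181 - q_K)/2) - 40q_K = (303/2 - (1/2)q_K)q_K - 40q_K.
Leader FOC: 223/2 - q_K = 0, so q_K = 223/2.
Then q_J = (181 - 223/2)/2 = 139/4.
Total output Q = 585/4, so price P = 242 - 585/4 = 383/4.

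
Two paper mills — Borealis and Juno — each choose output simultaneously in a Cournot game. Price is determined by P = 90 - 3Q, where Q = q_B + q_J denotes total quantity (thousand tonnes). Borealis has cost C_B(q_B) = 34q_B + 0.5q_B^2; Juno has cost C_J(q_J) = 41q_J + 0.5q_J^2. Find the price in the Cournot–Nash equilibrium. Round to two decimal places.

58.50

Borealis's profit: π_B = (90 - 3Q)q_B - (34q_B + (1/2)q_B²). Setting ∂π_B/∂q_B = 0: 56 - 7q_B - 3(q_J) = 0.
Juno's first-order condition: 49 - 7q_J - 3(q_B) = 0.
Rearranging gives the reaction functions q_B = (56 - 3q_J)/7 and q_J = (49 - 3q_B)/7.
Solving the pair: q_B = 49/8, q_J = 35/8.
Total output Q = 21/2, so price P = 90 - 3·(21/2) = 117/2.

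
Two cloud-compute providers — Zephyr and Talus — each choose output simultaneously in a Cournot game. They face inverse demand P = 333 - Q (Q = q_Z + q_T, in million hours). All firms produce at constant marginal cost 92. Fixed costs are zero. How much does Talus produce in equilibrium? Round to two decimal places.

Each firm earns π_i = (333 - Q)q_i - 92q_i.
First-order condition (treating rivals' output as given): 241 - 2q_i - q_j = 0.
With identical firms every q_j equals q_i, so q_j = q_i and 241 = 3q_i, giving q_i = 241/3.

80.33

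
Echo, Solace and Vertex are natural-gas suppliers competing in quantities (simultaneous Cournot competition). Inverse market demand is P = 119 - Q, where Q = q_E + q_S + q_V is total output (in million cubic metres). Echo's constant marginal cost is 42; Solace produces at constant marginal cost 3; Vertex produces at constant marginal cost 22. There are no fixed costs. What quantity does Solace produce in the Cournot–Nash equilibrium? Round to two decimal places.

43.50

Echo's profit: π_E = (119 - Q)q_E - (42q_E). Setting ∂π_E/∂q_E = 0: 77 - 2q_E - (q_S + q_V) = 0.
Solace's profit: π_S = (119 - Q)q_S - (3q_S). Setting ∂π_S/∂q_S = 0: 116 - 2q_S - (q_E + q_V) = 0.
Vertex's first-order condition: 97 - 2q_V - (q_E + q_S) = 0.
Adding the 3 conditions: 290 − 2Q − 2Q = 0, i.e. Q = 145/2.
Back-substituting: q_E = (77 − 145/2) = 9/2, q_S = (116 − 145/2) = 87/2, q_V = (97 − 145/2) = 49/2.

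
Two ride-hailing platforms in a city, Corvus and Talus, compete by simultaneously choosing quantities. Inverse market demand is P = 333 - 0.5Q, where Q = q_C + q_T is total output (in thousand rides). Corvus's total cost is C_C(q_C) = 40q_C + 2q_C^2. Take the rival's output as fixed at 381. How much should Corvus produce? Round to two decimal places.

20.50

With the rival's output fixed at 381, Corvus's profit is π_C = (333 - (1/2)·381 - (1/2)q_C)q_C - (40q_C + 2q_C²) = (285/2 - (1/2)q_C)q_C - (40q_C + 2q_C²).
∂π_C/∂q_C = 205/2 - 5q_C = 0, so q_C = 41/2.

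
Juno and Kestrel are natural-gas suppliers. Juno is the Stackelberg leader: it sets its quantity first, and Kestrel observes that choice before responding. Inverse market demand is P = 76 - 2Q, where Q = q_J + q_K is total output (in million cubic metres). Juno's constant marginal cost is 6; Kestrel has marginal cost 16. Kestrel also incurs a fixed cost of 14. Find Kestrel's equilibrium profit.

The follower Kestrel best-responds to any q_J: π_K = (76 - 2Q)q_K - 16q_K.
Setting the follower's marginal profit to zero, 60 - 2q_J - 4q_K = 0, i.e. q_K = (60 - 2q_J)/4.
The leader anticipates this reaction. Substituting into P = 76 - 2Q gives P = 46 - q_J, so π_J = (46 - q_J)q_J - 6q_J.
Leader FOC: 40 - 2q_J = 0, so q_J = 20.
Then q_K = (60 - 2·20)/4 = 5.
Price P = 76 - 2·25 = 26.
Kestrel's profit: (26 - 16)·5 - 14 = 36.

36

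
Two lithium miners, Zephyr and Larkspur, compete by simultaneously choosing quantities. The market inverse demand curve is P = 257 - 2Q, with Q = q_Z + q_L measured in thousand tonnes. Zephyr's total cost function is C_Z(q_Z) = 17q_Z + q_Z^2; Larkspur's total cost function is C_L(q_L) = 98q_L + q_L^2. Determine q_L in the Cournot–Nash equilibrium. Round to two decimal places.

Zephyr's profit: π_Z = (257 - 2Q)q_Z - (17q_Z + q_Z²). Setting ∂π_Z/∂q_Z = 0: 240 - 6q_Z - 2(q_L) = 0.
Larkspur's first-order condition: 159 - 6q_L - 2(q_Z) = 0.
Best responses: q_Z = (240 - 2q_L)/6, q_L = (159 - 2q_Z)/6.
Substituting one into the other gives q_Z = 561/16 and q_L = 237/16.

14.81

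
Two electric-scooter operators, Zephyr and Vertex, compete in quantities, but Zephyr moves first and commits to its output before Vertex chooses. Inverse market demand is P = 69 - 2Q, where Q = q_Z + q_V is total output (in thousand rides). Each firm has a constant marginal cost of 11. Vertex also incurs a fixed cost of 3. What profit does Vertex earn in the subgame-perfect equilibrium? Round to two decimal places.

102.13

Solve by backward induction. Given q_Z, the follower Vertex maximises π_V = (69 - 2q_Z - 2q_V)q_V - 11q_V.
Setting the follower's marginal profit to zero, 58 - 2q_Z - 4q_V = 0, i.e. q_V = (58 - 2q_Z)/4.
The leader anticipates this reaction. Substituting into P = 69 - 2Q gives P = 40 - q_Z, so π_Z = (40 - q_Z)q_Z - 11q_Z.
The leader's first-order condition 29 - 2q_Z = 0 yields q_Z = 29/2.
Then q_V = (58 - 2·(29/2))/4 = 29/4.
Price P = 69 - 2·(87/4) = 51/2.
Vertex's profit: (51/2 - 11)·(29/4) - 3 = 817/8.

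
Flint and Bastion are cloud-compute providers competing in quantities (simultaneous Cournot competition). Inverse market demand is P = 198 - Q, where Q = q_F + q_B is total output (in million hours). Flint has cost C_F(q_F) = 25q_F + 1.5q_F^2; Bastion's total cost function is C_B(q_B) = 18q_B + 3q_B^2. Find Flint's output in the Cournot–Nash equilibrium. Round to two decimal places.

Flint's profit: π_F = (198 - Q)q_F - (25q_F + (3/2)q_F²). Setting ∂π_F/∂q_F = 0: 173 - 5q_F - (q_B) = 0.
Bastion's first-order condition: 180 - 8q_B - (q_F) = 0.
Rearranging gives the reaction functions q_F = (173 - q_B)/5 and q_B = (180 - q_F)/8.
Substituting one into the other gives q_F = 1204/39 and q_B = 727/39.

30.87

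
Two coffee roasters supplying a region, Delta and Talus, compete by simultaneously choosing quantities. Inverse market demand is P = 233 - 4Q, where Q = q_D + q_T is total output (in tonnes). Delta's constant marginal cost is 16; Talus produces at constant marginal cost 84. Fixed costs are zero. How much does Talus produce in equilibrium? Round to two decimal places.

6.75

Delta's profit: π_D = (233 - 4Q)q_D - (16q_D). Setting ∂π_D/∂q_D = 0: 217 - 8q_D - 4(q_T) = 0.
Talus's first-order condition: 149 - 8q_T - 4(q_D) = 0.
Best responses: q_D = (217 - 4q_T)/8, q_T = (149 - 4q_D)/8.
Solving the pair: q_D = 95/4, q_T = 27/4.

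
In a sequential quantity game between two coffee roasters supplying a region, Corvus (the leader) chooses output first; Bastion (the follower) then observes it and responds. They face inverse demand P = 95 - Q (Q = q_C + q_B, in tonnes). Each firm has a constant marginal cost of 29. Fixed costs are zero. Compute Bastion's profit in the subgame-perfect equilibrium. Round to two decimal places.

272.25

The follower Bastion best-responds to any q_C: π_B = (95 - Q)q_B - 29q_B.
∂π_B/∂q_B = 66 - q_C - 2q_B = 0 gives the reaction function q_B = (66 - q_C)/2.
The leader anticipates this reaction. Substituting into P = 95 - Q gives P = 62 - (1/2)q_C, so π_C = (62 - (1/2)q_C)q_C - 29q_C.
The leader's first-order condition 33 - q_C = 0 yields q_C = 33.
Then q_B = (66 - 33)/2 = 33/2.
Price P = 95 - 99/2 = 91/2.
Bastion's profit: (91/2 - 29)·(33/2) = 1089/4.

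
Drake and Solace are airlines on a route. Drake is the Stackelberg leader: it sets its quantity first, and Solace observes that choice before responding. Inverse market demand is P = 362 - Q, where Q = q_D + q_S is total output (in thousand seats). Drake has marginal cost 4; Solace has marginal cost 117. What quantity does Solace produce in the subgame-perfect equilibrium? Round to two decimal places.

4.75

Solve by backward induction. Given q_D, the follower Solace maximises π_S = (362 - q_D - q_S)q_S - 117q_S.
Setting the follower's marginal profit to zero, 245 - q_D - 2q_S = 0, i.e. q_S = (245 - q_D)/2.
The leader anticipates this reaction. Substituting into P = 362 - Q gives P = 479/2 - (1/2)q_D, so π_D = (479/2 - (1/2)q_D)q_D - 4q_D.
Leader FOC: 471/2 - q_D = 0, so q_D = 471/2.
Then q_S = (245 - 471/2)/2 = 19/4.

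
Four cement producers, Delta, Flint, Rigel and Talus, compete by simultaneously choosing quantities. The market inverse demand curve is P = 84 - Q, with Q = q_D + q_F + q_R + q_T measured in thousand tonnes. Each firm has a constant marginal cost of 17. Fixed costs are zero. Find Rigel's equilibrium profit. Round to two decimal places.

179.56

Each firm earns π_i = (84 - Q)q_i - 17q_i.
First-order condition (treating rivals' output as given): 67 - 2q_i - Σ_{j≠i} q_j = 0.
With identical firms every q_j equals q_i, so Σ_{j≠i} q_j = 3q_i and 67 = 5q_i, giving q_i = 67/5.
Price P = 84 - 268/5 = 152/5.
Rigel's profit: (152/5 - 17)·(67/5) = 179.5600.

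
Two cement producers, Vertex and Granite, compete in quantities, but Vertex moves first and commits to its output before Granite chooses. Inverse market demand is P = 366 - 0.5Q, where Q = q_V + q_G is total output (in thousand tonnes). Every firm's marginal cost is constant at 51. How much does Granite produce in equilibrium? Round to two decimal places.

157.50

Solve by backward induction. Given q_V, the follower Granite maximises π_G = (366 - (1/2)q_V - (1/2)q_G)q_G - 51q_G.
Follower FOC: 315 - (1/2)q_V - q_G = 0, so q_G(q_V) = (315 - (1/2)q_V).
The leader anticipates this reaction. Substituting into P = 366 - 0.5Q gives P = 417/2 - (1/4)q_V, so π_V = (417/2 - (1/4)q_V)q_V - 51q_V.
The leader's first-order condition 315/2 - (1/2)q_V = 0 yields q_V = 315.
Then q_G = (315 - (1/2)·315) = 315/2.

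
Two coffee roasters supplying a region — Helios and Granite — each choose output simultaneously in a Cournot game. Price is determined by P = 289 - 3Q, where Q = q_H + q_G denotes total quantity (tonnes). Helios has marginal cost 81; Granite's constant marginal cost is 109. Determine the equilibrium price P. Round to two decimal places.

Helios's profit: π_H = (289 - 3Q)q_H - (81q_H). Setting ∂π_H/∂q_H = 0: 208 - 6q_H - 3(q_G) = 0.
Granite's profit: π_G = (289 - 3Q)q_G - (109q_G). Setting ∂π_G/∂q_G = 0: 180 - 6q_G - 3(q_H) = 0.
Best responses: q_H = (208 - 3q_G)/6, q_G = (180 - 3q_H)/6.
Substituting one into the other gives q_H = 236/9 and q_G = 152/9.
Total output Q = 388/9, so price P = 289 - 3·(388/9) = 479/3.

159.67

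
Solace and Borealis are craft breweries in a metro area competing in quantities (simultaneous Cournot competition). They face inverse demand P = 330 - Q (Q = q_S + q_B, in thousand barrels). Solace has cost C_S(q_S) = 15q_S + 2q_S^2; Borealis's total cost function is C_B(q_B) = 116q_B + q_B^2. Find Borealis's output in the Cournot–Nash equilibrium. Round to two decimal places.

42.13

Solace's profit: π_S = (330 - Q)q_S - (15q_S + 2q_S²). Setting ∂π_S/∂q_S = 0: 315 - 6q_S - (q_B) = 0.
Borealis's profit: π_B = (330 - Q)q_B - (116q_B + q_B²). Setting ∂π_B/∂q_B = 0: 214 - 4q_B - (q_S) = 0.
Best responses: q_S = (315 - q_B)/6, q_B = (214 - q_S)/4.
Solving the pair: q_S = 1046/23, q_B = 969/23.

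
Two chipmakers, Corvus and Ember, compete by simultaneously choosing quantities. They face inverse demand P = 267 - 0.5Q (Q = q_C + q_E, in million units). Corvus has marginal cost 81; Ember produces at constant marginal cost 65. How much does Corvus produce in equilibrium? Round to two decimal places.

Corvus's profit: π_C = (267 - 0.5Q)q_C - (81q_C). Setting ∂π_C/∂q_C = 0: 186 - q_C - (1/2)(q_E) = 0.
Ember's first-order condition: 202 - q_E - (1/2)(q_C) = 0.
Best responses: q_C = (186 - (1/2)q_E), q_E = (202 - (1/2)q_C).
Solving the pair: q_C = 340/3, q_E = 436/3.

113.33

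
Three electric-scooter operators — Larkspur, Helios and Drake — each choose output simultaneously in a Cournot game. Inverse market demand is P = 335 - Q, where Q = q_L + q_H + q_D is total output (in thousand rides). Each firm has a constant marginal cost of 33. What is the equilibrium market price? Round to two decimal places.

Each firm earns π_i = (335 - Q)q_i - 33q_i.
First-order condition (treating rivals' output as given): 302 - 2q_i - Σ_{j≠i} q_j = 0.
By symmetry each firm produces the same amount; substituting Σ_{j≠i} q_j = 2q_i yields q_i = 302/4 = 151/2.
Total output Q = 453/2, so price P = 335 - 453/2 = 217/2.

108.50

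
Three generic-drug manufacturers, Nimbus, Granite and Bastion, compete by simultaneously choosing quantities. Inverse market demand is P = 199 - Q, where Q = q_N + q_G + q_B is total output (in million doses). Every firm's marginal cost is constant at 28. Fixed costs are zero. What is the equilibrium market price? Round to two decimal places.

70.75

Each firm earns π_i = (199 - Q)q_i - 28q_i.
Setting ∂π_i/∂q_i = 0 with rivals' quantities fixed: 171 - 2q_i - Σ_{j≠i} q_j = 0.
With identical firms every q_j equals q_i, so Σ_{j≠i} q_j = 2q_i and 171 = 4q_i, giving q_i = 171/4.
Total output Q = 513/4, so price P = 199 - 513/4 = 283/4.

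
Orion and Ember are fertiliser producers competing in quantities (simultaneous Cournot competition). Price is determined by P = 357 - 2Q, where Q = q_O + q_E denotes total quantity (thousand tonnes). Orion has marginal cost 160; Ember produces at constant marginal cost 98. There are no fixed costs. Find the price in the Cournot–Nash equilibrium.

205

Orion's profit: π_O = (357 - 2Q)q_O - (160q_O). Setting ∂π_O/∂q_O = 0: 197 - 4q_O - 2(q_E) = 0.
Ember's first-order condition: 259 - 4q_E - 2(q_O) = 0.
Rearranging gives the reaction functions q_O = (197 - 2q_E)/4 and q_E = (259 - 2q_O)/4.
Solving the pair: q_O = 45/2, q_E = 107/2.
Total output Q = 76, so price P = 357 - 2·76 = 205.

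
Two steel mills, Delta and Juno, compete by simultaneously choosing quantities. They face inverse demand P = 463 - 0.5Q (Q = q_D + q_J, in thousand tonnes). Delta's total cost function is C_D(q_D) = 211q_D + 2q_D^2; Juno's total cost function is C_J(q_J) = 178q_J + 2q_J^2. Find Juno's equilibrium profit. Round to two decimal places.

6886.65

Delta's profit: π_D = (463 - 0.5Q)q_D - (211q_D + 2q_D²). Setting ∂π_D/∂q_D = 0: 252 - 5q_D - (1/2)(q_J) = 0.
Juno's profit: π_J = (463 - 0.5Q)q_J - (178q_J + 2q_J²). Setting ∂π_J/∂q_J = 0: 285 - 5q_J - (1/2)(q_D) = 0.
Rearranging gives the reaction functions q_D = (252 - (1/2)q_J)/5 and q_J = (285 - (1/2)q_D)/5.
Substituting one into the other gives q_D = 1490/33 and q_J = 1732/33.
Price P = 463 - (1/2)·(1074/11) = 414.1818.
Juno's profit: 414.1818·(1732/33) - 178·(1732/33) - 2(1732/33)² = 6886.6483.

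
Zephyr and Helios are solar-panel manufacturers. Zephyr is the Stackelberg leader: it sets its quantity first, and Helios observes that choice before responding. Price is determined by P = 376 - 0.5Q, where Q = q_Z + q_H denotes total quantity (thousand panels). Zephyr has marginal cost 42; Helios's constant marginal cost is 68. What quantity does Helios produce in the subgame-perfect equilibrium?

128

Solve by backward induction. Given q_Z, the follower Helios maximises π_H = (376 - (1/2)q_Z - (1/2)q_H)q_H - 68q_H.
Follower FOC: 308 - (1/2)q_Z - q_H = 0, so q_H(q_Z) = (308 - (1/2)q_Z).
The leader anticipates this reaction. Substituting into P = 376 - 0.5Q gives P = 222 - (1/4)q_Z, so π_Z = (222 - (1/4)q_Z)q_Z - 42q_Z.
Leader FOC: 180 - (1/2)q_Z = 0, so q_Z = 360.
Then q_H = (308 - (1/2)·360) = 128.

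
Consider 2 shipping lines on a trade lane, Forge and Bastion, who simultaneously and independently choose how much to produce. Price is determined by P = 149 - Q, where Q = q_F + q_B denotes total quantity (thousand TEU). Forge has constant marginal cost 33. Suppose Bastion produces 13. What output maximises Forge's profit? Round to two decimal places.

51.50

With the rival's output fixed at 13, Forge's profit is π_F = (149 - 13 - q_F)q_F - (33q_F) = (136 - q_F)q_F - (33q_F).
∂π_F/∂q_F = 103 - 2q_F = 0, so q_F = 103/2.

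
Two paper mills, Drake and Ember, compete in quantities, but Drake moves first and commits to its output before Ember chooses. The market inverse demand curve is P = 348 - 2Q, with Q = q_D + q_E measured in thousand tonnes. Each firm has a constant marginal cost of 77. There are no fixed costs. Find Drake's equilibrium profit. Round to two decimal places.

Solve by backward induction. Given q_D, the follower Ember maximises π_E = (348 - 2q_D - 2q_E)q_E - 77q_E.
Follower FOC: 271 - 2q_D - 4q_E = 0, so q_E(q_D) = (271 - 2q_D)/4.
Drake substitutes q_E(q_D) into its own profit: π_D = q_D(348 - 2q_D - (271 - 2q_D)/2) - 77q_D = (425/2 - q_D)q_D - 77q_D.
Leader FOC: 271/2 - 2q_D = 0, so q_D = 271/4.
Then q_E = (271 - 2·(271/4))/4 = 271/8.
Price P = 348 - 2·(813/8) = 579/4.
Drake's profit: (579/4 - 77)·(271/4) = 4590.0625.

4590.06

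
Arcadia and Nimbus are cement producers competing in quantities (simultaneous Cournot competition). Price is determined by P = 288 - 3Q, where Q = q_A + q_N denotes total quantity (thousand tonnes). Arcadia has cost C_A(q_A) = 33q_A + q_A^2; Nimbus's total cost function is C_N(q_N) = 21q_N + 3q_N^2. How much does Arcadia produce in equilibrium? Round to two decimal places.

25.97

Arcadia's profit: π_A = (288 - 3Q)q_A - (33q_A + q_A²). Setting ∂π_A/∂q_A = 0: 255 - 8q_A - 3(q_N) = 0.
Nimbus's first-order condition: 267 - 12q_N - 3(q_A) = 0.
So q_A = (255 - 3q_N)/8 and q_N = (267 - 3q_A)/12.
Substituting one into the other gives q_A = 753/29 and q_N = 457/29.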